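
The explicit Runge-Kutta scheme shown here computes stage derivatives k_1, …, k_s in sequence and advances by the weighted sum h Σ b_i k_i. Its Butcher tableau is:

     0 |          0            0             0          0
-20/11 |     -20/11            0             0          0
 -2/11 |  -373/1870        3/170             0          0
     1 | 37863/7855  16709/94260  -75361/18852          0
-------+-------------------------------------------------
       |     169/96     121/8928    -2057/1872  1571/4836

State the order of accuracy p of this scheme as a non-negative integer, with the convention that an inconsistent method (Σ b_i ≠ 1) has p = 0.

b = (169/96, 121/8928, -2057/1872, 1571/4836)
c = (0, -20/11, -2/11, 1)
Ac = (0, 0, -6/187, 1271/3142)
Σ b_i: 169/96·1 + 121/8928·1 + (-2057/1872)·1 + 1571/4836·1 = 1 ✓
b·c: 121/8928·(-20/11) + (-2057/1872)·(-2/11) + 1571/4836·1 = 1/2 ✓
b·c²: 121/8928·400/121 + (-2057/1872)·4/121 + 1571/4836·1 = 1/3 ✓
b·Ac: (-2057/1872)·(-6/187) + 1571/4836·1271/3142 = 1/6 ✓
b·c³: 121/8928·(-8000/1331) + (-2057/1872)·(-8/1331) + 1571/4836·1 = 1/4 ✓
b·(c∘Ac): (-2057/1872)·12/2057 + 1571/4836·1271/3142 = 1/8 ✓
b·Ac²: (-2057/1872)·120/2057 + 1571/4836·713/1571 = 1/12 ✓
b·A²c: 1571/4836·403/3142 = 1/24 ✓; 4 stages ⇒ order 4.

4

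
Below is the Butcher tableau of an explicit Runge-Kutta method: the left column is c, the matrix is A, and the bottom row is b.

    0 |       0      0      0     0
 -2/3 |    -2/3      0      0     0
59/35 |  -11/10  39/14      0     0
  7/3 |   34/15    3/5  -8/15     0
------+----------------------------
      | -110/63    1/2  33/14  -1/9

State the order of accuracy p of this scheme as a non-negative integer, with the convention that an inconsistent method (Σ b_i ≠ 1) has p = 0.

1

b = (-110/63, 1/2, 33/14, -1/9)
c = (0, -2/3, 59/35, 7/3)
Ac = (0, 0, -13/7, -682/525)
Σ b_i: (-110/63)·1 + 1/2·1 + 33/14·1 + (-1/9)·1 = 1 ✓
b·c: 1/2·(-2/3) + 33/14·59/35 + (-1/9)·7/3 = 44729/13230 ≠ 1/2 ⇒ order 1.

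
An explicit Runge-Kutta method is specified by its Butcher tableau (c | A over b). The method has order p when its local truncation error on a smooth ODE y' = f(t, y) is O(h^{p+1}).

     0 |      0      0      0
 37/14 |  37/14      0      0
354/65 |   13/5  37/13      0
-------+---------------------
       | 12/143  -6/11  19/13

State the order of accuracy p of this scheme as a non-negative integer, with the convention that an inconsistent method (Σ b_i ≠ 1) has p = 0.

b = (12/143, -6/11, 19/13)
c = (0, 37/14, 354/65)
Ac = (0, 0, 1369/182)
Σ b_i: 12/143·1 + (-6/11)·1 + 19/13·1 = 1 ✓
b·c: (-6/11)·37/14 + 19/13·354/65 = 424107/65065 ≠ 1/2 ⇒ order 1.

1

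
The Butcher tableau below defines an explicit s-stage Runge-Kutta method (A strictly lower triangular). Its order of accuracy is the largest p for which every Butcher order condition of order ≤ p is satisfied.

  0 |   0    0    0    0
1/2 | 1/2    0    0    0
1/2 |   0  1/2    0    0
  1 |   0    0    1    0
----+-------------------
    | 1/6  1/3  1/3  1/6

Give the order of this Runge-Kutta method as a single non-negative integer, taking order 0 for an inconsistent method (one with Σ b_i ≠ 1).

b = (1/6, 1/3, 1/3, 1/6)
c = (0, 1/2, 1/2, 1)
Ac = (0, 0, 1/4, 1/2)
Σ b_i: 1/6·1 + 1/3·1 + 1/3·1 + 1/6·1 = 1 ✓
b·c: 1/3·1/2 + 1/3·1/2 + 1/6·1 = 1/2 ✓
b·c²: 1/3·1/4 + 1/3·1/4 + 1/6·1 = 1/3 ✓
b·Ac: 1/3·1/4 + 1/6·1/2 = 1/6 ✓
b·c³: 1/3·1/8 + 1/3·1/8 + 1/6·1 = 1/4 ✓
b·(c∘Ac): 1/3·1/8 + 1/6·1/2 = 1/8 ✓
b·Ac²: 1/3·1/8 + 1/6·1/4 = 1/12 ✓
b·A²c: 1/6·1/4 = 1/24 ✓; 4 stages ⇒ order 4.

4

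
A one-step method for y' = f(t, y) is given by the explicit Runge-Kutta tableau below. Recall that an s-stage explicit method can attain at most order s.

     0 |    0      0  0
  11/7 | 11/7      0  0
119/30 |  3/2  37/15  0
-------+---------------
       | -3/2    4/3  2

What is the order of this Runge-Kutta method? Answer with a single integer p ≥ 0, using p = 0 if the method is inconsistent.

0

b = (-3/2, 4/3, 2)
c = (0, 11/7, 119/30)
Ac = (0, 0, 407/105)
Σ b_i: (-3/2)·1 + 4/3·1 + 2·1 = 11/6 ≠ 1 ⇒ order 0.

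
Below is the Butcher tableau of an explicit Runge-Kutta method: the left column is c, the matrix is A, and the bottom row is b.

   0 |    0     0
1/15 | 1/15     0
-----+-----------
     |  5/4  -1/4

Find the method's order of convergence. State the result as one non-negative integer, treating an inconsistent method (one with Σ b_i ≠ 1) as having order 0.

b = (5/4, -1/4)
c = (0, 1/15)
Σ b_i: 5/4·1 + (-1/4)·1 = 1 ✓
b·c: (-1/4)·1/15 = -1/60 ≠ 1/2 ⇒ order 1.

1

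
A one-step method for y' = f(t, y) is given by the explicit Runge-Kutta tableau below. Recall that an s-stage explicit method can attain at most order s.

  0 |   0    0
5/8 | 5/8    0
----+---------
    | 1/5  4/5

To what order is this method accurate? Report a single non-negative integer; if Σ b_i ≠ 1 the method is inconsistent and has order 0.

b = (1/5, 4/5)
c = (0, 5/8)
Σ b_i: 1/5·1 + 4/5·1 = 1 ✓
b·c: 4/5·5/8 = 1/2 ✓; 2 stages ⇒ order 2.

2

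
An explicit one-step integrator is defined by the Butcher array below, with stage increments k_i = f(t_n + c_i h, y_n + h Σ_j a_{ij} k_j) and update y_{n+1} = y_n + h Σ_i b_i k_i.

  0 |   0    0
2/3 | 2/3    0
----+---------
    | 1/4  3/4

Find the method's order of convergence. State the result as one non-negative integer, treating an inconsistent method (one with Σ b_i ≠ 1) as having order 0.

2

b = (1/4, 3/4)
c = (0, 2/3)
Σ b_i: 1/4·1 + 3/4·1 = 1 ✓
b·c: 3/4·2/3 = 1/2 ✓; 2 stages ⇒ order 2.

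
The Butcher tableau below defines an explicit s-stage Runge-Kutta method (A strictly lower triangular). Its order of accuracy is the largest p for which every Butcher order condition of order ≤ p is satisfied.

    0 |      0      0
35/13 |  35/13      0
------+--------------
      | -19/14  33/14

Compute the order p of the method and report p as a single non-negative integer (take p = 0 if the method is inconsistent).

b = (-19/14, 33/14)
c = (0, 35/13)
Σ b_i: (-19/14)·1 + 33/14·1 = 1 ✓
b·c: 33/14·35/13 = 165/26 ≠ 1/2 ⇒ order 1.

1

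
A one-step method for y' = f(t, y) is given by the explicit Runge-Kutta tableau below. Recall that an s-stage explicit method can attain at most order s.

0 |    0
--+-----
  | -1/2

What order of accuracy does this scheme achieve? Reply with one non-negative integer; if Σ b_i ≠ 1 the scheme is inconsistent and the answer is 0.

b = (-1/2)
c = (0)
Σ b_i: (-1/2)·1 = -1/2 ≠ 1 ⇒ order 0.

0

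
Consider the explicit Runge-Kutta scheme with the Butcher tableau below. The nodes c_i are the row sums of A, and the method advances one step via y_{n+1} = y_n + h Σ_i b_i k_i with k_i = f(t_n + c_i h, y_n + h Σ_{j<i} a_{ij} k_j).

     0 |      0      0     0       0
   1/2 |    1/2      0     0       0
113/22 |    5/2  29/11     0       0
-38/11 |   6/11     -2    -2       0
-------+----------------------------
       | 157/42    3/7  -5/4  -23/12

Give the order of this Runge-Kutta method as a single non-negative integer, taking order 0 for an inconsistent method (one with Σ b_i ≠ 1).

1

b = (157/42, 3/7, -5/4, -23/12)
c = (0, 1/2, 113/22, -38/11)
Ac = (0, 0, 29/22, -124/11)
Σ b_i: 157/42·1 + 3/7·1 + (-5/4)·1 + (-23/12)·1 = 1 ✓
b·c: 3/7·1/2 + (-5/4)·113/22 + (-23/12)·(-38/11) = 767/1848 ≠ 1/2 ⇒ order 1.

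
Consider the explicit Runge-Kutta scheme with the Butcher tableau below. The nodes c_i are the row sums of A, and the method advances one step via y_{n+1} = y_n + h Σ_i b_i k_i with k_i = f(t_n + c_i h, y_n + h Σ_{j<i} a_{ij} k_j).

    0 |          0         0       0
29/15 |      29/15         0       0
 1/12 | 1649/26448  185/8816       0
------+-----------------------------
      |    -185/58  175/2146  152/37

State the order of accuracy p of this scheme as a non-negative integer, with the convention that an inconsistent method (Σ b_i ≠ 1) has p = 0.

b = (-185/58, 175/2146, 152/37)
c = (0, 29/15, 1/12)
Ac = (0, 0, 37/912)
Σ b_i: (-185/58)·1 + 175/2146·1 + 152/37·1 = 1 ✓
b·c: 175/2146·29/15 + 152/37·1/12 = 1/2 ✓
b·c²: 175/2146·841/225 + 152/37·1/144 = 1/3 ✓
b·Ac: 152/37·37/912 = 1/6 ✓; 3 stages ⇒ order 3.

3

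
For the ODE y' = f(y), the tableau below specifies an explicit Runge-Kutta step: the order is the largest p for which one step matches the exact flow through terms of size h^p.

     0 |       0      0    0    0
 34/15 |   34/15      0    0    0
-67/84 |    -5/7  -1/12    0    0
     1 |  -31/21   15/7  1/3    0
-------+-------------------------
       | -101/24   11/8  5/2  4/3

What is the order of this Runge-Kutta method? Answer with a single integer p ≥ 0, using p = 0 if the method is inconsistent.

b = (-101/24, 11/8, 5/2, 4/3)
c = (0, 34/15, -67/84, 1)
Ac = (0, 0, -17/90, 1157/252)
Σ b_i: (-101/24)·1 + 11/8·1 + 5/2·1 + 4/3·1 = 1 ✓
b·c: 11/8·34/15 + 5/2·(-67/84) + 4/3·1 = 2063/840 ≠ 1/2 ⇒ order 1.

1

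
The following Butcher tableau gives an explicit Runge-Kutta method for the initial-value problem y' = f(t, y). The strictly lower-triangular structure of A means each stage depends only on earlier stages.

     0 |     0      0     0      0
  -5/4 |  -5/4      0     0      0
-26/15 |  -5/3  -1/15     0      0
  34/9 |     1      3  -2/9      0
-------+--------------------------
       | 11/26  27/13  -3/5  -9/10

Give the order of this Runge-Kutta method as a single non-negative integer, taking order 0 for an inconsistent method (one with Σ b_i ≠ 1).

b = (11/26, 27/13, -3/5, -9/10)
c = (0, -5/4, -26/15, 34/9)
Ac = (0, 0, 1/12, -1817/540)
Σ b_i: 11/26·1 + 27/13·1 + (-3/5)·1 + (-9/10)·1 = 1 ✓
b·c: 27/13·(-5/4) + (-3/5)·(-26/15) + (-9/10)·34/9 = -6443/1300 ≠ 1/2 ⇒ order 1.

1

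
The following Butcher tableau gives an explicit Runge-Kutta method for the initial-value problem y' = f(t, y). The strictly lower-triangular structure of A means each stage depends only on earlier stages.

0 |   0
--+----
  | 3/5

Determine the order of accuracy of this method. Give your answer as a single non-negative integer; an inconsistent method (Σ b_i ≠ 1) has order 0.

b = (3/5)
c = (0)
Σ b_i: 3/5·1 = 3/5 ≠ 1 ⇒ order 0.

0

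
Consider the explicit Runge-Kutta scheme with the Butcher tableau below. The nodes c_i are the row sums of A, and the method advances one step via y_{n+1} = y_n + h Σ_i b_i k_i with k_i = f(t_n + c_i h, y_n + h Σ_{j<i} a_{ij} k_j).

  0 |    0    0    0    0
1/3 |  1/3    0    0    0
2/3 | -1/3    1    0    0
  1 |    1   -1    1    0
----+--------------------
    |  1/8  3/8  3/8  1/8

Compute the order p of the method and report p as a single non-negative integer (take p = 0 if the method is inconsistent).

4

b = (1/8, 3/8, 3/8, 1/8)
c = (0, 1/3, 2/3, 1)
Ac = (0, 0, 1/3, 1/3)
Σ b_i: 1/8·1 + 3/8·1 + 3/8·1 + 1/8·1 = 1 ✓
b·c: 3/8·1/3 + 3/8·2/3 + 1/8·1 = 1/2 ✓
b·c²: 3/8·1/9 + 3/8·4/9 + 1/8·1 = 1/3 ✓
b·Ac: 3/8·1/3 + 1/8·1/3 = 1/6 ✓
b·c³: 3/8·1/27 + 3/8·8/27 + 1/8·1 = 1/4 ✓
b·(c∘Ac): 3/8·2/9 + 1/8·1/3 = 1/8 ✓
b·Ac²: 3/8·1/9 + 1/8·1/3 = 1/12 ✓
b·A²c: 1/8·1/3 = 1/24 ✓; 4 stages ⇒ order 4.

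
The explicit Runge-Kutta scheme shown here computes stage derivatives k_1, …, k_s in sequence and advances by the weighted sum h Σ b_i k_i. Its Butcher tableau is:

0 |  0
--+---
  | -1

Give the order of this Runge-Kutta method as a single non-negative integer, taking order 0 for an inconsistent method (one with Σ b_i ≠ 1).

0

b = (-1)
c = (0)
Σ b_i: (-1)·1 = -1 ≠ 1 ⇒ order 0.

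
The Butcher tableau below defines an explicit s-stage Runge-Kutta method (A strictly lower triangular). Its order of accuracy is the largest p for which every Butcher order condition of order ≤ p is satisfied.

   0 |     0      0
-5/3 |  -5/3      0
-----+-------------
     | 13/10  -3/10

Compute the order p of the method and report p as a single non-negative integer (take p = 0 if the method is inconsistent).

2

b = (13/10, -3/10)
c = (0, -5/3)
Σ b_i: 13/10·1 + (-3/10)·1 = 1 ✓
b·c: (-3/10)·(-5/3) = 1/2 ✓; 2 stages ⇒ order 2.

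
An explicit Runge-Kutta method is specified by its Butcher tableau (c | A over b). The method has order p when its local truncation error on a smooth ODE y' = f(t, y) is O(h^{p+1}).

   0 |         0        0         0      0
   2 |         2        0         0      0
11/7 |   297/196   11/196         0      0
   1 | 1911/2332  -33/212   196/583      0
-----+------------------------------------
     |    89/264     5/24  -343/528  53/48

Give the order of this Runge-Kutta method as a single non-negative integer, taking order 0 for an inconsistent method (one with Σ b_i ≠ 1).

4

b = (89/264, 5/24, -343/528, 53/48)
c = (0, 2, 11/7, 1)
Ac = (0, 0, 11/98, 23/106)
Σ b_i: 89/264·1 + 5/24·1 + (-343/528)·1 + 53/48·1 = 1 ✓
b·c: 5/24·2 + (-343/528)·11/7 + 53/48·1 = 1/2 ✓
b·c²: 5/24·4 + (-343/528)·121/49 + 53/48·1 = 1/3 ✓
b·Ac: (-343/528)·11/98 + 53/48·23/106 = 1/6 ✓
b·c³: 5/24·8 + (-343/528)·1331/343 + 53/48·1 = 1/4 ✓
b·(c∘Ac): (-343/528)·121/686 + 53/48·23/106 = 1/8 ✓
b·Ac²: (-343/528)·11/49 + 53/48·11/53 = 1/12 ✓
b·A²c: 53/48·2/53 = 1/24 ✓; 4 stages ⇒ order 4.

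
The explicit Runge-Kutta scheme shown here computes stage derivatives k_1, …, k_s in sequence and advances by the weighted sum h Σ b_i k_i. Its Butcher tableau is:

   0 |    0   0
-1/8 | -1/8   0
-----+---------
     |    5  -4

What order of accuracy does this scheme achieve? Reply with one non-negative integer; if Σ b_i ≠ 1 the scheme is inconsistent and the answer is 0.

2

b = (5, -4)
c = (0, -1/8)
Σ b_i: 5·1 + (-4)·1 = 1 ✓
b·c: (-4)·(-1/8) = 1/2 ✓; 2 stages ⇒ order 2.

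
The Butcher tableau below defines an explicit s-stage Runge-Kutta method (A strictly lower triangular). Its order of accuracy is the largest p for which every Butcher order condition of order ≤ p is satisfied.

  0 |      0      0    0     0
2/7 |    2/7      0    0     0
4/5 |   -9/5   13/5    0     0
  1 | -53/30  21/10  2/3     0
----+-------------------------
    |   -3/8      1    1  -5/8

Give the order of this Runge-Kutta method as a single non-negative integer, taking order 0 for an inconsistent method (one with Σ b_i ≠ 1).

1

b = (-3/8, 1, 1, -5/8)
c = (0, 2/7, 4/5, 1)
Ac = (0, 0, 26/35, 17/15)
Σ b_i: (-3/8)·1 + 1·1 + 1·1 + (-5/8)·1 = 1 ✓
b·c: 1·2/7 + 1·4/5 + (-5/8)·1 = 129/280 ≠ 1/2 ⇒ order 1.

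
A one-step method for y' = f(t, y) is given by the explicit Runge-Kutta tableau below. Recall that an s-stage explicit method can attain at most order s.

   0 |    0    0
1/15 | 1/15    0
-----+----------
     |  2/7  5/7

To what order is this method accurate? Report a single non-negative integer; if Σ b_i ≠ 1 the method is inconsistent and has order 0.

1

b = (2/7, 5/7)
c = (0, 1/15)
Σ b_i: 2/7·1 + 5/7·1 = 1 ✓
b·c: 5/7·1/15 = 1/21 ≠ 1/2 ⇒ order 1.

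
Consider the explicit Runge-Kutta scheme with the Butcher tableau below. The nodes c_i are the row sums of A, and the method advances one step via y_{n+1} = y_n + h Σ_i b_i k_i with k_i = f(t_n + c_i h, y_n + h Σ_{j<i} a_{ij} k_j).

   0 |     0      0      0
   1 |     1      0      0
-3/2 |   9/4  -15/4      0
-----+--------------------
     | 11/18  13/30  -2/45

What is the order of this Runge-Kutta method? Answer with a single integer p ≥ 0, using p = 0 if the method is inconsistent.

3

b = (11/18, 13/30, -2/45)
c = (0, 1, -3/2)
Ac = (0, 0, -15/4)
Σ b_i: 11/18·1 + 13/30·1 + (-2/45)·1 = 1 ✓
b·c: 13/30·1 + (-2/45)·(-3/2) = 1/2 ✓
b·c²: 13/30·1 + (-2/45)·9/4 = 1/3 ✓
b·Ac: (-2/45)·(-15/4) = 1/6 ✓; 3 stages ⇒ order 3.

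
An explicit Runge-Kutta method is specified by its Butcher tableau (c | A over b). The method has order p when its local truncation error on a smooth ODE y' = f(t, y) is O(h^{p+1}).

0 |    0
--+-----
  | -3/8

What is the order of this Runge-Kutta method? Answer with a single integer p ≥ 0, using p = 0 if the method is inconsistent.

b = (-3/8)
c = (0)
Σ b_i: (-3/8)·1 = -3/8 ≠ 1 ⇒ order 0.

0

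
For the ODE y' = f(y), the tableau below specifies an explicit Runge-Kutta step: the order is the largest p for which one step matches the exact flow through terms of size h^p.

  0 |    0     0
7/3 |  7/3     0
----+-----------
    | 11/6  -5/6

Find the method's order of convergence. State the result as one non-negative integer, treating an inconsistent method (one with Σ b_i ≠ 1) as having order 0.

1

b = (11/6, -5/6)
c = (0, 7/3)
Σ b_i: 11/6·1 + (-5/6)·1 = 1 ✓
b·c: (-5/6)·7/3 = -35/18 ≠ 1/2 ⇒ order 1.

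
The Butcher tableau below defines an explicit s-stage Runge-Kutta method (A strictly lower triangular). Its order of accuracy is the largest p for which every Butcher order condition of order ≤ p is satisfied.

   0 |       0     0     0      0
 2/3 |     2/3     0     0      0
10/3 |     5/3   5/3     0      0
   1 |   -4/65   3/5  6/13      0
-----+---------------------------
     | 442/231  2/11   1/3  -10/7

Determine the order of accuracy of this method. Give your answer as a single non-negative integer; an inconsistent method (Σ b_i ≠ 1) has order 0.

1

b = (442/231, 2/11, 1/3, -10/7)
c = (0, 2/3, 10/3, 1)
Ac = (0, 0, 10/9, 126/65)
Σ b_i: 442/231·1 + 2/11·1 + 1/3·1 + (-10/7)·1 = 1 ✓
b·c: 2/11·2/3 + 1/3·10/3 + (-10/7)·1 = -136/693 ≠ 1/2 ⇒ order 1.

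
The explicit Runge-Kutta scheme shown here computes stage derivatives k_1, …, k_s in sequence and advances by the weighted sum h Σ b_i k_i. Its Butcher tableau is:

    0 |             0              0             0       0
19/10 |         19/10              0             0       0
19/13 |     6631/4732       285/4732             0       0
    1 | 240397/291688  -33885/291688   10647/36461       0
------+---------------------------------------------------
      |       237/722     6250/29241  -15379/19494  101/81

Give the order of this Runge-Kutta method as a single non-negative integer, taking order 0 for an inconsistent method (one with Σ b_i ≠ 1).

4

b = (237/722, 6250/29241, -15379/19494, 101/81)
c = (0, 19/10, 19/13, 1)
Ac = (0, 0, 1083/9464, 333/1616)
Σ b_i: 237/722·1 + 6250/29241·1 + (-15379/19494)·1 + 101/81·1 = 1 ✓
b·c: 6250/29241·19/10 + (-15379/19494)·19/13 + 101/81·1 = 1/2 ✓
b·c²: 6250/29241·361/100 + (-15379/19494)·361/169 + 101/81·1 = 1/3 ✓
b·Ac: (-15379/19494)·1083/9464 + 101/81·333/1616 = 1/6 ✓
b·c³: 6250/29241·6859/1000 + (-15379/19494)·6859/2197 + 101/81·1 = 1/4 ✓
b·(c∘Ac): (-15379/19494)·20577/123032 + 101/81·333/1616 = 1/8 ✓
b·Ac²: (-15379/19494)·20577/94640 + 101/81·3303/16160 = 1/12 ✓
b·A²c: 101/81·27/808 = 1/24 ✓; 4 stages ⇒ order 4.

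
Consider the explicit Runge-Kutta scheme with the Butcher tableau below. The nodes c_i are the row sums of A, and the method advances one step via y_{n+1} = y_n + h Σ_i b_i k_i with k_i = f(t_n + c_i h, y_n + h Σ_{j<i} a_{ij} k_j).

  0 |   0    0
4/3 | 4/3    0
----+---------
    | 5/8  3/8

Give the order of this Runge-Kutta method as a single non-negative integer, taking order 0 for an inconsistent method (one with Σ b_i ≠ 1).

b = (5/8, 3/8)
c = (0, 4/3)
Σ b_i: 5/8·1 + 3/8·1 = 1 ✓
b·c: 3/8·4/3 = 1/2 ✓; 2 stages ⇒ order 2.

2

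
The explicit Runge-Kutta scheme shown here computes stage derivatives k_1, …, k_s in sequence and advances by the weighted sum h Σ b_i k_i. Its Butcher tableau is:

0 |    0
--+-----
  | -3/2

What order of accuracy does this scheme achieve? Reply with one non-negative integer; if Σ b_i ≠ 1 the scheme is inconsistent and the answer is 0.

b = (-3/2)
c = (0)
Σ b_i: (-3/2)·1 = -3/2 ≠ 1 ⇒ order 0.

0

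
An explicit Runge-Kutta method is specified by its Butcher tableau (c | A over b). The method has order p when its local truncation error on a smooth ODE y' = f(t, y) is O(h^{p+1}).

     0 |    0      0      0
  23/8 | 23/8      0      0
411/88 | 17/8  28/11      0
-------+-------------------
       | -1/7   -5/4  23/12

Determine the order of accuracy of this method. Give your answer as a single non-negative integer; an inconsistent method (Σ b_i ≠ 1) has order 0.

b = (-1/7, -5/4, 23/12)
c = (0, 23/8, 411/88)
Ac = (0, 0, 161/22)
Σ b_i: (-1/7)·1 + (-5/4)·1 + 23/12·1 = 11/21 ≠ 1 ⇒ order 0.

0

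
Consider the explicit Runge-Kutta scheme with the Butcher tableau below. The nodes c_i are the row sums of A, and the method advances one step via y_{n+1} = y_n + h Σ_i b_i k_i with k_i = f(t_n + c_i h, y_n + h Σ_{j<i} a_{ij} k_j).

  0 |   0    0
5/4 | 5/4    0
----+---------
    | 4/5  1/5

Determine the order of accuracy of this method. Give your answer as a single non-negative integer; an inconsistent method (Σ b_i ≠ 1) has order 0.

1

b = (4/5, 1/5)
c = (0, 5/4)
Σ b_i: 4/5·1 + 1/5·1 = 1 ✓
b·c: 1/5·5/4 = 1/4 ≠ 1/2 ⇒ order 1.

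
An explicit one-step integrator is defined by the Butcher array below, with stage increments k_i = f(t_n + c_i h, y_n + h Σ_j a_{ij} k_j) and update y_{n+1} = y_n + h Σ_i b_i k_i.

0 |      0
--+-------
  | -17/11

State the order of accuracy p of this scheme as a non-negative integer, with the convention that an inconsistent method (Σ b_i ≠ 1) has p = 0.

0

b = (-17/11)
c = (0)
Σ b_i: (-17/11)·1 = -17/11 ≠ 1 ⇒ order 0.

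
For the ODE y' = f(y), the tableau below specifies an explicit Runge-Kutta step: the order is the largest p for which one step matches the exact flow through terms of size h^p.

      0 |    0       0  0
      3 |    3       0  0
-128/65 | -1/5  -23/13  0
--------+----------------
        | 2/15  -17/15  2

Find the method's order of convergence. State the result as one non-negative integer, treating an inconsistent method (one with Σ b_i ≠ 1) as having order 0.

b = (2/15, -17/15, 2)
c = (0, 3, -128/65)
Ac = (0, 0, -69/13)
Σ b_i: 2/15·1 + (-17/15)·1 + 2·1 = 1 ✓
b·c: (-17/15)·3 + 2·(-128/65) = -477/65 ≠ 1/2 ⇒ order 1.

1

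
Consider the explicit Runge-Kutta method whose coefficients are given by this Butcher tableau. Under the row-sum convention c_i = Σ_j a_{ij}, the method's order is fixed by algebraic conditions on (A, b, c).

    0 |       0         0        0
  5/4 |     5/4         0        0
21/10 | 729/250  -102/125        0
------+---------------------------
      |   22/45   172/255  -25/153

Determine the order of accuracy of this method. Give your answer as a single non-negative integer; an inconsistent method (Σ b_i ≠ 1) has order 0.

b = (22/45, 172/255, -25/153)
c = (0, 5/4, 21/10)
Ac = (0, 0, -51/50)
Σ b_i: 22/45·1 + 172/255·1 + (-25/153)·1 = 1 ✓
b·c: 172/255·5/4 + (-25/153)·21/10 = 1/2 ✓
b·c²: 172/255·25/16 + (-25/153)·441/100 = 1/3 ✓
b·Ac: (-25/153)·(-51/50) = 1/6 ✓; 3 stages ⇒ order 3.

3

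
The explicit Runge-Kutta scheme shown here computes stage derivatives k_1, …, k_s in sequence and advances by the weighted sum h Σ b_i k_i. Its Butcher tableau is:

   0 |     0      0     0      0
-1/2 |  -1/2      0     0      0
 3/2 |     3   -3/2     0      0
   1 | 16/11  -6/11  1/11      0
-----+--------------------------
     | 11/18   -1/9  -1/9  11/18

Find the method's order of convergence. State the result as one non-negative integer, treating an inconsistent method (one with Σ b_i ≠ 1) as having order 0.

b = (11/18, -1/9, -1/9, 11/18)
c = (0, -1/2, 3/2, 1)
Ac = (0, 0, 3/4, 9/22)
Σ b_i: 11/18·1 + (-1/9)·1 + (-1/9)·1 + 11/18·1 = 1 ✓
b·c: (-1/9)·(-1/2) + (-1/9)·3/2 + 11/18·1 = 1/2 ✓
b·c²: (-1/9)·1/4 + (-1/9)·9/4 + 11/18·1 = 1/3 ✓
b·Ac: (-1/9)·3/4 + 11/18·9/22 = 1/6 ✓
b·c³: (-1/9)·(-1/8) + (-1/9)·27/8 + 11/18·1 = 1/4 ✓
b·(c∘Ac): (-1/9)·9/8 + 11/18·9/22 = 1/8 ✓
b·Ac²: (-1/9)·(-3/8) + 11/18·3/44 = 1/12 ✓
b·A²c: 11/18·3/44 = 1/24 ✓; 4 stages ⇒ order 4.

4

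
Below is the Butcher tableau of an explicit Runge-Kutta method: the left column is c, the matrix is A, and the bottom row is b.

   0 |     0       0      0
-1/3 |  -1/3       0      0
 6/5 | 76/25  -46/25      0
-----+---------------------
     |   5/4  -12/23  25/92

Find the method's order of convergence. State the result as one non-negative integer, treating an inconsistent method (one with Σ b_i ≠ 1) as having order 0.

3

b = (5/4, -12/23, 25/92)
c = (0, -1/3, 6/5)
Ac = (0, 0, 46/75)
Σ b_i: 5/4·1 + (-12/23)·1 + 25/92·1 = 1 ✓
b·c: (-12/23)·(-1/3) + 25/92·6/5 = 1/2 ✓
b·c²: (-12/23)·1/9 + 25/92·36/25 = 1/3 ✓
b·Ac: 25/92·46/75 = 1/6 ✓; 3 stages ⇒ order 3.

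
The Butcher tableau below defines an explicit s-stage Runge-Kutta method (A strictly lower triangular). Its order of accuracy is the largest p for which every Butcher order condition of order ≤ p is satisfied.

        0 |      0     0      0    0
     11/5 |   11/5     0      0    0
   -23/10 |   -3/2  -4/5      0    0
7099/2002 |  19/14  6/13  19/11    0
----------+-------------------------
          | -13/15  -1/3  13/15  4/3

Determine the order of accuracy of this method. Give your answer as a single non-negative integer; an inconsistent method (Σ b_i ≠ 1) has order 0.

1

b = (-13/15, -1/3, 13/15, 4/3)
c = (0, 11/5, -23/10, 7099/2002)
Ac = (0, 0, -44/25, -4229/1430)
Σ b_i: (-13/15)·1 + (-1/3)·1 + 13/15·1 + 4/3·1 = 1 ✓
b·c: (-1/3)·11/5 + 13/15·(-23/10) + 4/3·7099/2002 = 300491/150150 ≠ 1/2 ⇒ order 1.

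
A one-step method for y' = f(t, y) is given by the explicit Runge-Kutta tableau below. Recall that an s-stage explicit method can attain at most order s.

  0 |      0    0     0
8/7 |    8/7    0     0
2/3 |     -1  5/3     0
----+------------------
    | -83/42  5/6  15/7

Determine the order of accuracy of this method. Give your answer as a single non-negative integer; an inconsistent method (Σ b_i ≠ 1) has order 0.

1

b = (-83/42, 5/6, 15/7)
c = (0, 8/7, 2/3)
Ac = (0, 0, 40/21)
Σ b_i: (-83/42)·1 + 5/6·1 + 15/7·1 = 1 ✓
b·c: 5/6·8/7 + 15/7·2/3 = 50/21 ≠ 1/2 ⇒ order 1.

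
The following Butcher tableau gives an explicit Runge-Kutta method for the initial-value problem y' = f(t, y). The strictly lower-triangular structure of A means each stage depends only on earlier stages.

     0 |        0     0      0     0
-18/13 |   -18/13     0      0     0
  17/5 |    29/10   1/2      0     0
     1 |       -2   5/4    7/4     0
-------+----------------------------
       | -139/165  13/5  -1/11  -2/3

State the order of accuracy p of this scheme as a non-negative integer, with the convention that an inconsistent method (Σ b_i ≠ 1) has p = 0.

b = (-139/165, 13/5, -1/11, -2/3)
c = (0, -18/13, 17/5, 1)
Ac = (0, 0, -9/13, 1097/260)
Σ b_i: (-139/165)·1 + 13/5·1 + (-1/11)·1 + (-2/3)·1 = 1 ✓
b·c: 13/5·(-18/13) + (-1/11)·17/5 + (-2/3)·1 = -151/33 ≠ 1/2 ⇒ order 1.

1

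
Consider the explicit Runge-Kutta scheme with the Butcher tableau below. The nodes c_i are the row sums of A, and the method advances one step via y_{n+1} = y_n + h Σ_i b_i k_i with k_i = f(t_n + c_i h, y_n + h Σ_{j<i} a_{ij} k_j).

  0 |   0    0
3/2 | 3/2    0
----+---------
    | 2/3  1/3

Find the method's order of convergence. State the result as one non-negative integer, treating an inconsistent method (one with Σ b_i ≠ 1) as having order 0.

2

b = (2/3, 1/3)
c = (0, 3/2)
Σ b_i: 2/3·1 + 1/3·1 = 1 ✓
b·c: 1/3·3/2 = 1/2 ✓; 2 stages ⇒ order 2.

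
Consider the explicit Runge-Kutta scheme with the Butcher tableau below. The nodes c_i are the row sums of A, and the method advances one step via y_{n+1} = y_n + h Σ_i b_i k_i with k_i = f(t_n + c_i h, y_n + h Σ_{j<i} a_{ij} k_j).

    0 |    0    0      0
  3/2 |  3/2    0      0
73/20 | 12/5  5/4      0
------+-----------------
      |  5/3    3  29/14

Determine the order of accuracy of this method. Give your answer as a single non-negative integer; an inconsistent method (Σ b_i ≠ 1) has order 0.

b = (5/3, 3, 29/14)
c = (0, 3/2, 73/20)
Ac = (0, 0, 15/8)
Σ b_i: 5/3·1 + 3·1 + 29/14·1 = 283/42 ≠ 1 ⇒ order 0.

0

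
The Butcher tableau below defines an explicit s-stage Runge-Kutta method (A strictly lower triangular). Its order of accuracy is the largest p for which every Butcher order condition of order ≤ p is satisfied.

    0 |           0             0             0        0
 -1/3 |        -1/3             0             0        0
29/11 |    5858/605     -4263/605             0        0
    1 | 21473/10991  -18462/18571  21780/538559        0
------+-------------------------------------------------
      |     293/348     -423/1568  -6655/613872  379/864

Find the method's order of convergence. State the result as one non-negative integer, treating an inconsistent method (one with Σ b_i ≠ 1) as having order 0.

4

b = (293/348, -423/1568, -6655/613872, 379/864)
c = (0, -1/3, 29/11, 1)
Ac = (0, 0, 1421/605, 166/379)
Σ b_i: 293/348·1 + (-423/1568)·1 + (-6655/613872)·1 + 379/864·1 = 1 ✓
b·c: (-423/1568)·(-1/3) + (-6655/613872)·29/11 + 379/864·1 = 1/2 ✓
b·c²: (-423/1568)·1/9 + (-6655/613872)·841/121 + 379/864·1 = 1/3 ✓
b·Ac: (-6655/613872)·1421/605 + 379/864·166/379 = 1/6 ✓
b·c³: (-423/1568)·(-1/27) + (-6655/613872)·24389/1331 + 379/864·1 = 1/4 ✓
b·(c∘Ac): (-6655/613872)·41209/6655 + 379/864·166/379 = 1/8 ✓
b·Ac²: (-6655/613872)·(-1421/1815) + 379/864·194/1137 = 1/12 ✓
b·A²c: 379/864·36/379 = 1/24 ✓; 4 stages ⇒ order 4.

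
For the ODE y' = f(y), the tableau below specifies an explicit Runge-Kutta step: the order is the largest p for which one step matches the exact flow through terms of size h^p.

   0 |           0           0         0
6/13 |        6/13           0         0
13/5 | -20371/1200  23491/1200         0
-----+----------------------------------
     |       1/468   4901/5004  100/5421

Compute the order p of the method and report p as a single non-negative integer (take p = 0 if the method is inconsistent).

b = (1/468, 4901/5004, 100/5421)
c = (0, 6/13, 13/5)
Ac = (0, 0, 1807/200)
Σ b_i: 1/468·1 + 4901/5004·1 + 100/5421·1 = 1 ✓
b·c: 4901/5004·6/13 + 100/5421·13/5 = 1/2 ✓
b·c²: 4901/5004·36/169 + 100/5421·169/25 = 1/3 ✓
b·Ac: 100/5421·1807/200 = 1/6 ✓; 3 stages ⇒ order 3.

3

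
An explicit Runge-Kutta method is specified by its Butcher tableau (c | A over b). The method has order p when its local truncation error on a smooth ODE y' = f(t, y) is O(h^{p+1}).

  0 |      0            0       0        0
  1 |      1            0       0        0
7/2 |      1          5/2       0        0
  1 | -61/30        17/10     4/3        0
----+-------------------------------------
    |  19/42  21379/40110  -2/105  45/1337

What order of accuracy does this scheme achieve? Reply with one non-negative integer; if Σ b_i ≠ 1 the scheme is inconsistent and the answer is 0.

b = (19/42, 21379/40110, -2/105, 45/1337)
c = (0, 1, 7/2, 1)
Ac = (0, 0, 5/2, 191/30)
Σ b_i: 19/42·1 + 21379/40110·1 + (-2/105)·1 + 45/1337·1 = 1 ✓
b·c: 21379/40110·1 + (-2/105)·7/2 + 45/1337·1 = 1/2 ✓
b·c²: 21379/40110·1 + (-2/105)·49/4 + 45/1337·1 = 1/3 ✓
b·Ac: (-2/105)·5/2 + 45/1337·191/30 = 1/6 ✓
b·c³: 21379/40110·1 + (-2/105)·343/8 + 45/1337·1 = -1/4 ≠ 1/4 ⇒ order 3.
b·(c∘Ac): (-2/105)·35/4 + 45/1337·191/30 = 1/21 ≠ 1/8
b·Ac²: (-2/105)·5/2 + 45/1337·541/30 = 641/1146 ≠ 1/12
b·A²c: 45/1337·10/3 = 150/1337 ≠ 1/24

3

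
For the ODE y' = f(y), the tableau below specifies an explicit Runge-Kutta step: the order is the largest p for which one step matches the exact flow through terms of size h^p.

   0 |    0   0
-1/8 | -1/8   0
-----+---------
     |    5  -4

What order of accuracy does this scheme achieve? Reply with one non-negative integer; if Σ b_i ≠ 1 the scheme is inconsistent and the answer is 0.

b = (5, -4)
c = (0, -1/8)
Σ b_i: 5·1 + (-4)·1 = 1 ✓
b·c: (-4)·(-1/8) = 1/2 ✓; 2 stages ⇒ order 2.

2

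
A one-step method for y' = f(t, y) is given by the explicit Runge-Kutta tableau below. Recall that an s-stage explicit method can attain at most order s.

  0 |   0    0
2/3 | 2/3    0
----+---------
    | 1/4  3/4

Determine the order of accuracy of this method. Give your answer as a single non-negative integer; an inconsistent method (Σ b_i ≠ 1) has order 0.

2

b = (1/4, 3/4)
c = (0, 2/3)
Σ b_i: 1/4·1 + 3/4·1 = 1 ✓
b·c: 3/4·2/3 = 1/2 ✓; 2 stages ⇒ order 2.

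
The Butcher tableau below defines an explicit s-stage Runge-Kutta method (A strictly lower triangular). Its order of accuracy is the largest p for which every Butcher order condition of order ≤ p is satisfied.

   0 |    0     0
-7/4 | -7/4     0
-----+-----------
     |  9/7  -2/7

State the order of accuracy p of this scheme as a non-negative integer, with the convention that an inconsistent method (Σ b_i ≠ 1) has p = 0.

2

b = (9/7, -2/7)
c = (0, -7/4)
Σ b_i: 9/7·1 + (-2/7)·1 = 1 ✓
b·c: (-2/7)·(-7/4) = 1/2 ✓; 2 stages ⇒ order 2.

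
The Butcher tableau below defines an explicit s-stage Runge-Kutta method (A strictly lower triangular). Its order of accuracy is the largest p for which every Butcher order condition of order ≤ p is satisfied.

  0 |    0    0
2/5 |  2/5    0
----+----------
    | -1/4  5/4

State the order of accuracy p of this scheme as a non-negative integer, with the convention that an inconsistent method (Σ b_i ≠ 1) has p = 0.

b = (-1/4, 5/4)
c = (0, 2/5)
Σ b_i: (-1/4)·1 + 5/4·1 = 1 ✓
b·c: 5/4·2/5 = 1/2 ✓; 2 stages ⇒ order 2.

2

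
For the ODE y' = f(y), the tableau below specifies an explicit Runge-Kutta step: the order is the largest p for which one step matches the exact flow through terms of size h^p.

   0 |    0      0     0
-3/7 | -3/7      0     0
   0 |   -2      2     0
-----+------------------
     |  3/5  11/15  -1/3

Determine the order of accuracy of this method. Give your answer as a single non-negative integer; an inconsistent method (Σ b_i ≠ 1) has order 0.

b = (3/5, 11/15, -1/3)
c = (0, -3/7, 0)
Ac = (0, 0, -6/7)
Σ b_i: 3/5·1 + 11/15·1 + (-1/3)·1 = 1 ✓
b·c: 11/15·(-3/7) = -11/35 ≠ 1/2 ⇒ order 1.

1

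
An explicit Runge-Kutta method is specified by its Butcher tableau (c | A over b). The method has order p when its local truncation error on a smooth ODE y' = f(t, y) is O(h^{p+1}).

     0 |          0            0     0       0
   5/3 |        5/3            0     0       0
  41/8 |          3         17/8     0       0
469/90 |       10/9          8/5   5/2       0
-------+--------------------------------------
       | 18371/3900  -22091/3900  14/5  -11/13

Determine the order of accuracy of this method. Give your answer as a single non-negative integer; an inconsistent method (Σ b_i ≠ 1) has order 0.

2

b = (18371/3900, -22091/3900, 14/5, -11/13)
c = (0, 5/3, 41/8, 469/90)
Ac = (0, 0, 85/24, 743/48)
Σ b_i: 18371/3900·1 + (-22091/3900)·1 + 14/5·1 + (-11/13)·1 = 1 ✓
b·c: (-22091/3900)·5/3 + 14/5·41/8 + (-11/13)·469/90 = 1/2 ✓
b·c²: (-22091/3900)·25/9 + 14/5·1681/64 + (-11/13)·219961/8100 = 29342087/842400 ≠ 1/3 ⇒ order 2.
b·Ac: 14/5·85/24 + (-11/13)·743/48 = -1985/624 ≠ 1/6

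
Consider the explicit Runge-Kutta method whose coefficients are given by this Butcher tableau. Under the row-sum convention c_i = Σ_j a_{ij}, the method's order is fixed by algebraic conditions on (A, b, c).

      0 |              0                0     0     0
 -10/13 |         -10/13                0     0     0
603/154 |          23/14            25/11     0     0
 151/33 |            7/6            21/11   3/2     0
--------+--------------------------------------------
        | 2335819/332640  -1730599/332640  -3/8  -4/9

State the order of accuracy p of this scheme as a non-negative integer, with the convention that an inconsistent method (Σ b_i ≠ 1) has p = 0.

b = (2335819/332640, -1730599/332640, -3/8, -4/9)
c = (0, -10/13, 603/154, 151/33)
Ac = (0, 0, -250/143, 17637/4004)
Σ b_i: 2335819/332640·1 + (-1730599/332640)·1 + (-3/8)·1 + (-4/9)·1 = 1 ✓
b·c: (-1730599/332640)·(-10/13) + (-3/8)·603/154 + (-4/9)·151/33 = 1/2 ✓
b·c²: (-1730599/332640)·100/169 + (-3/8)·363609/23716 + (-4/9)·22801/1089 = -329342857/18162144 ≠ 1/3 ⇒ order 2.
b·Ac: (-3/8)·(-250/143) + (-4/9)·17637/4004 = -15641/12012 ≠ 1/6

2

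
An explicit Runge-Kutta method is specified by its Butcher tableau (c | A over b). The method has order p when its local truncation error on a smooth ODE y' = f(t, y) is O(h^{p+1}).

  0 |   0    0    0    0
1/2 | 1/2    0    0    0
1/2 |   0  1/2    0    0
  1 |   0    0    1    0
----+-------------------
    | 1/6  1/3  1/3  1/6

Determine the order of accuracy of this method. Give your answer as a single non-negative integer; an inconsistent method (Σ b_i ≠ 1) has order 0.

b = (1/6, 1/3, 1/3, 1/6)
c = (0, 1/2, 1/2, 1)
Ac = (0, 0, 1/4, 1/2)
Σ b_i: 1/6·1 + 1/3·1 + 1/3·1 + 1/6·1 = 1 ✓
b·c: 1/3·1/2 + 1/3·1/2 + 1/6·1 = 1/2 ✓
b·c²: 1/3·1/4 + 1/3·1/4 + 1/6·1 = 1/3 ✓
b·Ac: 1/3·1/4 + 1/6·1/2 = 1/6 ✓
b·c³: 1/3·1/8 + 1/3·1/8 + 1/6·1 = 1/4 ✓
b·(c∘Ac): 1/3·1/8 + 1/6·1/2 = 1/8 ✓
b·Ac²: 1/3·1/8 + 1/6·1/4 = 1/12 ✓
b·A²c: 1/6·1/4 = 1/24 ✓; 4 stages ⇒ order 4.

4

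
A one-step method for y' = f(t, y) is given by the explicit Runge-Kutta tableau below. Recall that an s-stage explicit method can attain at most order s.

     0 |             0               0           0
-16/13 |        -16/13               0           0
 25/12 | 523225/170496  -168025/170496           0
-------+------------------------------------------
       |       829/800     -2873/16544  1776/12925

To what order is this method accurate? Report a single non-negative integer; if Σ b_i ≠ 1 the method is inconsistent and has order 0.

3

b = (829/800, -2873/16544, 1776/12925)
c = (0, -16/13, 25/12)
Ac = (0, 0, 12925/10656)
Σ b_i: 829/800·1 + (-2873/16544)·1 + 1776/12925·1 = 1 ✓
b·c: (-2873/16544)·(-16/13) + 1776/12925·25/12 = 1/2 ✓
b·c²: (-2873/16544)·256/169 + 1776/12925·625/144 = 1/3 ✓
b·Ac: 1776/12925·12925/10656 = 1/6 ✓; 3 stages ⇒ order 3.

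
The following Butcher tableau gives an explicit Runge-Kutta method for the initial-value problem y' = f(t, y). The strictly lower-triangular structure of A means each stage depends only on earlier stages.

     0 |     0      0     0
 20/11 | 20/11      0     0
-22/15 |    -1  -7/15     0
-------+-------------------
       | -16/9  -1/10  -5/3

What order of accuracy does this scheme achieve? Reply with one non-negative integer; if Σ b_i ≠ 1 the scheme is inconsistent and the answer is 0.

b = (-16/9, -1/10, -5/3)
c = (0, 20/11, -22/15)
Ac = (0, 0, -28/33)
Σ b_i: (-16/9)·1 + (-1/10)·1 + (-5/3)·1 = -319/90 ≠ 1 ⇒ order 0.

0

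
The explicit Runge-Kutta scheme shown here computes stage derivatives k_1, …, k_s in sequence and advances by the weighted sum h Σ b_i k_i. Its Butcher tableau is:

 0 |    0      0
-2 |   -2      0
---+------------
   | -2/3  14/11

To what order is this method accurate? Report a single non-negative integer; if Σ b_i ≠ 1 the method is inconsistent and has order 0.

b = (-2/3, 14/11)
c = (0, -2)
Σ b_i: (-2/3)·1 + 14/11·1 = 20/33 ≠ 1 ⇒ order 0.

0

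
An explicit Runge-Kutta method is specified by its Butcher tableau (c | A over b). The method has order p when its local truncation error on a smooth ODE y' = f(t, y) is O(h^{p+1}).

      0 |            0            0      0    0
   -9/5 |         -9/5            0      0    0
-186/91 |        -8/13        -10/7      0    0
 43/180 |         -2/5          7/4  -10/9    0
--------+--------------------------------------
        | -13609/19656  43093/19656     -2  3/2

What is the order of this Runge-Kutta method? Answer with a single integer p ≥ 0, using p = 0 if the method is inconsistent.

b = (-13609/19656, 43093/19656, -2, 3/2)
c = (0, -9/5, -186/91, 43/180)
Ac = (0, 0, 18/7, -4799/5460)
Σ b_i: (-13609/19656)·1 + 43093/19656·1 + (-2)·1 + 3/2·1 = 1 ✓
b·c: 43093/19656·(-9/5) + (-2)·(-186/91) + 3/2·43/180 = 1/2 ✓
b·c²: 43093/19656·81/25 + (-2)·34596/8281 + 3/2·1849/32400 = -208681619/178869600 ≠ 1/3 ⇒ order 2.
b·Ac: (-2)·18/7 + 3/2·(-4799/5460) = -23519/3640 ≠ 1/6

2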